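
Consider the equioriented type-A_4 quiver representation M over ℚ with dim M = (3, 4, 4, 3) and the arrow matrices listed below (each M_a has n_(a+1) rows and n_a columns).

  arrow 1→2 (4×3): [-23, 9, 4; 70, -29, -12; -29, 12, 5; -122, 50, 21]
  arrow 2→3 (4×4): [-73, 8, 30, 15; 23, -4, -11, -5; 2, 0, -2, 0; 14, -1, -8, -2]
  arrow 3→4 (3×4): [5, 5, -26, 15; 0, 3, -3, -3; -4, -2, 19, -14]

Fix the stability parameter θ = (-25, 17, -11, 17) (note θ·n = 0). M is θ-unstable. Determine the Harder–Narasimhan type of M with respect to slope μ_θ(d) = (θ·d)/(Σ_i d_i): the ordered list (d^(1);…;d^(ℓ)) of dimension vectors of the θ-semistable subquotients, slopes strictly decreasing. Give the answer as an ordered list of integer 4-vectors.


Via rank(M_{q-1}∘⋯∘M_p): M ≅ I[1,3], I[1,4]^2, I[2,4].
μ_θ-semistable layers: μ^(1)=17; μ^(2)=3; μ^(3)=-25

((0, 0, 0, 3); (0, 4, 4, 0); (3, 0, 0, 0))


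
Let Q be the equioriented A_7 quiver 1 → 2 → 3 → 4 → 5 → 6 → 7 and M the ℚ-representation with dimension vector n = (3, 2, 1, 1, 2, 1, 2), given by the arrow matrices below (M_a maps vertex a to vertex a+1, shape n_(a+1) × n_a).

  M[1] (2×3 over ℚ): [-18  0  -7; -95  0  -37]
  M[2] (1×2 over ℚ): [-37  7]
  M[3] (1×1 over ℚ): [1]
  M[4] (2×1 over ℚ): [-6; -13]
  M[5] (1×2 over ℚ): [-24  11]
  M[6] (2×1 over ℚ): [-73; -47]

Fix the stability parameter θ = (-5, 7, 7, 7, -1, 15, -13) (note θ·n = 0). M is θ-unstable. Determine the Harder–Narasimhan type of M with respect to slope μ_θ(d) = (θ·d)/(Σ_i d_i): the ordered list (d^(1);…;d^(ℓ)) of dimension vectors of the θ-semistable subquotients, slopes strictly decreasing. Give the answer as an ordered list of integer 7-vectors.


Barcode: M ≅ I[1,1], I[1,2], I[1,7], I[5,5], I[7,7]. HN layers by μ_θ (5 steps, strictly decreasing):
  μ^(1)=7; μ^(2)=11/3; μ^(3)=-1; μ^(4)=-5; μ^(5)=-13

((0, 1, 0, 0, 0, 0, 0); (0, 1, 1, 1, 1, 1, 1); (0, 0, 0, 0, 1, 0, 0); (3, 0, 0, 0, 0, 0, 0); (0, 0, 0, 0, 0, 0, 1))


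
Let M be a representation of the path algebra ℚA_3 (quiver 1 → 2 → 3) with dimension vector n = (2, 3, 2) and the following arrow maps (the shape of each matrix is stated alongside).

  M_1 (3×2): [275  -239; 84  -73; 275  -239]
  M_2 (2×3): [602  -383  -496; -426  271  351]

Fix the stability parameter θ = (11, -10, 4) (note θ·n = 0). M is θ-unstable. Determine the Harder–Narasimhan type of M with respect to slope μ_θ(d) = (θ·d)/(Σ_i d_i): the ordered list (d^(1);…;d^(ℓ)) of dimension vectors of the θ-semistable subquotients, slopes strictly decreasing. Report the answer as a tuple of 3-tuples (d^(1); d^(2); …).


Interval decomposition of M: I[1,3]^2, I[2,2].
HN type (ℓ=3): μ^(1)=4; μ^(2)=1/2; μ^(3)=-10

((0, 0, 2); (2, 2, 0); (0, 1, 0))


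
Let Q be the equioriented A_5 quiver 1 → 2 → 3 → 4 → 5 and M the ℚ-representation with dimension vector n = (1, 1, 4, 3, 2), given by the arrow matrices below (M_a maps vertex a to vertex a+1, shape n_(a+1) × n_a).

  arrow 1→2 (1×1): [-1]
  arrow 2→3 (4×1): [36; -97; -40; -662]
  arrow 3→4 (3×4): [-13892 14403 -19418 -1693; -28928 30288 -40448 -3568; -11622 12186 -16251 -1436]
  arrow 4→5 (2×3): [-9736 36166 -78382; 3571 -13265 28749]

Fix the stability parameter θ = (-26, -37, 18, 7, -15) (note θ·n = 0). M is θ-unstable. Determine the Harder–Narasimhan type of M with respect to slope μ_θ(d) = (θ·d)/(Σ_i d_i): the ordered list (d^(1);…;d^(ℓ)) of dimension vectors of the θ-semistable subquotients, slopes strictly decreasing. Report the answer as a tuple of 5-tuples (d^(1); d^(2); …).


Interval decomposition of M: I[1,5], I[3,3]^2, I[3,5], I[4,4].
HN type (ℓ=4): μ^(1)=18; μ^(2)=7; μ^(3)=10/3; μ^(4)=-63/2

((0, 0, 2, 0, 0); (0, 0, 0, 1, 0); (0, 0, 2, 2, 2); (1, 1, 0, 0, 0))


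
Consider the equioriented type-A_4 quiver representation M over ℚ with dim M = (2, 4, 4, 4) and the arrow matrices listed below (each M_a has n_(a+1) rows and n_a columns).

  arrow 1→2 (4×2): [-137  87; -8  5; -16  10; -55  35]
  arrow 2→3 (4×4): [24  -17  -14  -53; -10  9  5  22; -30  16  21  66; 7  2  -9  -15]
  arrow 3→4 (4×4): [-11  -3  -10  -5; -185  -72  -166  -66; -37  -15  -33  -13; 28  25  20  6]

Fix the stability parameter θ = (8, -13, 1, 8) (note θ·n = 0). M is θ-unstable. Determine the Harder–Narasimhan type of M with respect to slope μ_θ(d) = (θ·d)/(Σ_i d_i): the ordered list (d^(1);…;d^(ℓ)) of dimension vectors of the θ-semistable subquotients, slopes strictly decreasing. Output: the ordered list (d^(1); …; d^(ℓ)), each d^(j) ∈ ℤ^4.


Barcode: M ≅ I[1,4]^2, I[2,4]^2. HN layers by μ_θ (4 steps, strictly decreasing):
  μ^(1)=8; μ^(2)=1; μ^(3)=-5/2; μ^(4)=-13

((0, 0, 0, 4); (0, 0, 4, 0); (2, 2, 0, 0); (0, 2, 0, 0))


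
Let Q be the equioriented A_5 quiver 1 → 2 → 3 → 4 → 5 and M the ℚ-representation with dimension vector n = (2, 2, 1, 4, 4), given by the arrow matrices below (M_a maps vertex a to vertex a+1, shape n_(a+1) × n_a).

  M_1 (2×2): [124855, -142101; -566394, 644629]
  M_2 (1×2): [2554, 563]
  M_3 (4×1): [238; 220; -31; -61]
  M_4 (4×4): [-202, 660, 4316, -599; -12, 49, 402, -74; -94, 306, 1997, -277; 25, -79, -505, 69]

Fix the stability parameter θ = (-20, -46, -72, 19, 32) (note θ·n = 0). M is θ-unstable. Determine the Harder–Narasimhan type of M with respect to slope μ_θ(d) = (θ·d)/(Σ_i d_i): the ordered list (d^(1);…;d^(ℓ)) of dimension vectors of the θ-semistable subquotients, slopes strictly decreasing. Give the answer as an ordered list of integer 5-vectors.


Via rank(M_{q-1}∘⋯∘M_p): M ≅ I[1,2], I[1,5], I[4,5]^3.
μ_θ-semistable layers: μ^(1)=32; μ^(2)=19; μ^(3)=-33; μ^(4)=-46

((0, 0, 0, 0, 4); (0, 0, 0, 4, 0); (1, 1, 0, 0, 0); (1, 1, 1, 0, 0))


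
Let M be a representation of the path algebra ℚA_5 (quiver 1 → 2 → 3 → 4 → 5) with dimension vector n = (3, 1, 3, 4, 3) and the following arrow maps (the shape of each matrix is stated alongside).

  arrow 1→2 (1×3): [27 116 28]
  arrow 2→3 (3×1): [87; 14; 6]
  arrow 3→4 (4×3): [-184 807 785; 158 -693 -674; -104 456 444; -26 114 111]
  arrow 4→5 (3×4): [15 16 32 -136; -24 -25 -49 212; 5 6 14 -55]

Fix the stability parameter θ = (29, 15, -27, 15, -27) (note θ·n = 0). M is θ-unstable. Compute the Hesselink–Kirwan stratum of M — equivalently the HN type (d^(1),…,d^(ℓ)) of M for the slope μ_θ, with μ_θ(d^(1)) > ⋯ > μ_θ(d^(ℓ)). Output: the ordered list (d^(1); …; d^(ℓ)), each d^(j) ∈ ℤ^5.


Interval decomposition of M: I[1,1]^2, I[1,3], I[3,5]^2, I[4,4], I[4,5].
HN type (ℓ=5): μ^(1)=29; μ^(2)=15; μ^(3)=17/3; μ^(4)=-6; μ^(5)=-27

((2, 0, 0, 0, 0); (0, 0, 0, 1, 0); (1, 1, 1, 0, 0); (0, 0, 0, 3, 3); (0, 0, 2, 0, 0))


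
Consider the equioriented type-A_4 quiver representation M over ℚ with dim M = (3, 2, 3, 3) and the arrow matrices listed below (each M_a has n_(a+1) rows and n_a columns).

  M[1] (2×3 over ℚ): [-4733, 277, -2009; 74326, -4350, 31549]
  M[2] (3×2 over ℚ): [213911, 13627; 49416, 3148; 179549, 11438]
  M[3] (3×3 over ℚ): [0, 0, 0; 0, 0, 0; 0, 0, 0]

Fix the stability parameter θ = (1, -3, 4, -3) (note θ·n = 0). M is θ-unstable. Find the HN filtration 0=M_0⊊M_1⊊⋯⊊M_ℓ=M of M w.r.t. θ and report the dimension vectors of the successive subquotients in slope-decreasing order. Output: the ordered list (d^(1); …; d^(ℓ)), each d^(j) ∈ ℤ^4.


Barcode: M ≅ I[1,1], I[1,3]^2, I[3,3], I[4,4]^3. HN layers by μ_θ (4 steps, strictly decreasing):
  μ^(1)=4; μ^(2)=1; μ^(3)=-1; μ^(4)=-3

((0, 0, 3, 0); (1, 0, 0, 0); (2, 2, 0, 0); (0, 0, 0, 3))


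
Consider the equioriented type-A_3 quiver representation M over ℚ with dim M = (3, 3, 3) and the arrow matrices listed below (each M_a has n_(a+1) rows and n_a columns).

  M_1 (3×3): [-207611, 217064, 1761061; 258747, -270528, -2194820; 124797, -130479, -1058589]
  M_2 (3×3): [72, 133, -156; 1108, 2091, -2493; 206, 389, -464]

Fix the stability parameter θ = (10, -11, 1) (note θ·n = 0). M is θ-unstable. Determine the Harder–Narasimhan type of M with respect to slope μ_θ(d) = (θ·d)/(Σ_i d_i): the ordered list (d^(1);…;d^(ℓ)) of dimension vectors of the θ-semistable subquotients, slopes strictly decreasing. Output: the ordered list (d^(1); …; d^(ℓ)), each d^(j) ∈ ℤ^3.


Via rank(M_{q-1}∘⋯∘M_p): M ≅ I[1,3]^3.
μ_θ-semistable layers: μ^(1)=1; μ^(2)=-1/2

((0, 0, 3); (3, 3, 0))


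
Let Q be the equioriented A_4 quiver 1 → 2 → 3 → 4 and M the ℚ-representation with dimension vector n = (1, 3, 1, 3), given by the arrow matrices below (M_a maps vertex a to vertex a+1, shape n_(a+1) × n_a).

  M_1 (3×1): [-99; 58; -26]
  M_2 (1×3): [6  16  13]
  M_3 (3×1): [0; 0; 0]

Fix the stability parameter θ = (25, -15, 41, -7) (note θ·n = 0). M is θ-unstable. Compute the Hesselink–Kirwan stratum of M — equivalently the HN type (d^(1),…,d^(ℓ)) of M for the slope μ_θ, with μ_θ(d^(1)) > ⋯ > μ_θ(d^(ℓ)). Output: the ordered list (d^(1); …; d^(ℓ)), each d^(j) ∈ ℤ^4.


Interval decomposition of M: I[1,3], I[2,2]^2, I[4,4]^3.
HN type (ℓ=4): μ^(1)=41; μ^(2)=5; μ^(3)=-7; μ^(4)=-15

((0, 0, 1, 0); (1, 1, 0, 0); (0, 0, 0, 3); (0, 2, 0, 0))


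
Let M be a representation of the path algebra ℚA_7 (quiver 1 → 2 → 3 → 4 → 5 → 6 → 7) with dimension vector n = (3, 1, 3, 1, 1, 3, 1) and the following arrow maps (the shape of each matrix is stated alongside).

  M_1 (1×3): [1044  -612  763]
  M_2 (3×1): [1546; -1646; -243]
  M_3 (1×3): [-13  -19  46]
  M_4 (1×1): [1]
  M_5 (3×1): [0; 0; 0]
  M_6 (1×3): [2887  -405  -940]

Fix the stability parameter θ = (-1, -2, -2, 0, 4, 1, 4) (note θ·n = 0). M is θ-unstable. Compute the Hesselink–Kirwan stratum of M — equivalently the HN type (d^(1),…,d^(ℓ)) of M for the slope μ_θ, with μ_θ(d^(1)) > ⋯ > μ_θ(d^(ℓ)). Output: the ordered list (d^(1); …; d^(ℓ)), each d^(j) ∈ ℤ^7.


Barcode: M ≅ I[1,1]^2, I[1,5], I[3,3]^2, I[6,6]^2, I[6,7]. HN layers by μ_θ (6 steps, strictly decreasing):
  μ^(1)=4; μ^(2)=1; μ^(3)=0; μ^(4)=-1; μ^(5)=-5/3; μ^(6)=-2

((0, 0, 0, 0, 1, 0, 1); (0, 0, 0, 0, 0, 3, 0); (0, 0, 0, 1, 0, 0, 0); (2, 0, 0, 0, 0, 0, 0); (1, 1, 1, 0, 0, 0, 0); (0, 0, 2, 0, 0, 0, 0))


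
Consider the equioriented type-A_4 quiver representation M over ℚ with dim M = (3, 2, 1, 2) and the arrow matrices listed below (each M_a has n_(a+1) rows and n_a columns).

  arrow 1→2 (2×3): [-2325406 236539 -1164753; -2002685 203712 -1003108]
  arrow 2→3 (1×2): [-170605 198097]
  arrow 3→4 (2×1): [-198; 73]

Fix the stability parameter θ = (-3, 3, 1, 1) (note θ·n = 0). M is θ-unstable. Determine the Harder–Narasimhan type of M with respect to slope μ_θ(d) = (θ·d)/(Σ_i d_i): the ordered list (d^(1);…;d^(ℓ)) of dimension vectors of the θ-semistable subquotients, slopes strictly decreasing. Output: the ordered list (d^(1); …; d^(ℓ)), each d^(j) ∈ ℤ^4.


Barcode: M ≅ I[1,1], I[1,2], I[1,4], I[4,4]. HN layers by μ_θ (4 steps, strictly decreasing):
  μ^(1)=3; μ^(2)=5/3; μ^(3)=1; μ^(4)=-3

((0, 1, 0, 0); (0, 1, 1, 1); (0, 0, 0, 1); (3, 0, 0, 0))


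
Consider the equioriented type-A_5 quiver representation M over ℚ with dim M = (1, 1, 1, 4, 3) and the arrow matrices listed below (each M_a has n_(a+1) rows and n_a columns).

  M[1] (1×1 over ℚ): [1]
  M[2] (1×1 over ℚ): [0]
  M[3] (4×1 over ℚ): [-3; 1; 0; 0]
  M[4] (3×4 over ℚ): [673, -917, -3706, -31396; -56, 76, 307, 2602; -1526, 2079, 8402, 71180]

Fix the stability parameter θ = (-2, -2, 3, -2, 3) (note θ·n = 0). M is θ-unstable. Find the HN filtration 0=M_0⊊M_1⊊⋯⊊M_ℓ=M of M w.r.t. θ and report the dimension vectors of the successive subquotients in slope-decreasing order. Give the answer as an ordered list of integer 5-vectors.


Barcode: M ≅ I[1,2], I[3,5], I[4,4], I[4,5]^2. HN layers by μ_θ (3 steps, strictly decreasing):
  μ^(1)=3; μ^(2)=1/2; μ^(3)=-2

((0, 0, 0, 0, 3); (0, 0, 1, 1, 0); (1, 1, 0, 3, 0))


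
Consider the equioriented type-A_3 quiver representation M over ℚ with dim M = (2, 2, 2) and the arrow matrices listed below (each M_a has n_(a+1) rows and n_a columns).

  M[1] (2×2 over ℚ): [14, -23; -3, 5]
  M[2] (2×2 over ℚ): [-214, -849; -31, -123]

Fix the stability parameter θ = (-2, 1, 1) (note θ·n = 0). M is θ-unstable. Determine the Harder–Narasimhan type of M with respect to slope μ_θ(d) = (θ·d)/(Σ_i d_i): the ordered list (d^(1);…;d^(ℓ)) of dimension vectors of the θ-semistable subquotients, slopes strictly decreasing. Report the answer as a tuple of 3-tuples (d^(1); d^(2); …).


Barcode: M ≅ I[1,3]^2. HN layers by μ_θ (2 steps, strictly decreasing):
  μ^(1)=1; μ^(2)=-2

((0, 2, 2); (2, 0, 0))


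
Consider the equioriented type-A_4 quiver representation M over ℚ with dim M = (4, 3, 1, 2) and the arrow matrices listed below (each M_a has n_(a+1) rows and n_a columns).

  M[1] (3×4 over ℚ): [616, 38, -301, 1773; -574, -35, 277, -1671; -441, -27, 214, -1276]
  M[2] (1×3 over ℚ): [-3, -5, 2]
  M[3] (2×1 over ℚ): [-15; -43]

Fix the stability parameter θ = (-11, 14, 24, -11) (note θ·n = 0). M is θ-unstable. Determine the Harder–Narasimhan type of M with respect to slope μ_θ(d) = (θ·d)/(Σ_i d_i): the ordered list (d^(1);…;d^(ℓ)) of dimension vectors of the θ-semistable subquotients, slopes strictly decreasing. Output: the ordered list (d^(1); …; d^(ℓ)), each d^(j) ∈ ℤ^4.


Via rank(M_{q-1}∘⋯∘M_p): M ≅ I[1,1], I[1,2]^2, I[1,4], I[4,4].
μ_θ-semistable layers: μ^(1)=14; μ^(2)=9; μ^(3)=-11

((0, 2, 0, 0); (0, 1, 1, 1); (4, 0, 0, 1))


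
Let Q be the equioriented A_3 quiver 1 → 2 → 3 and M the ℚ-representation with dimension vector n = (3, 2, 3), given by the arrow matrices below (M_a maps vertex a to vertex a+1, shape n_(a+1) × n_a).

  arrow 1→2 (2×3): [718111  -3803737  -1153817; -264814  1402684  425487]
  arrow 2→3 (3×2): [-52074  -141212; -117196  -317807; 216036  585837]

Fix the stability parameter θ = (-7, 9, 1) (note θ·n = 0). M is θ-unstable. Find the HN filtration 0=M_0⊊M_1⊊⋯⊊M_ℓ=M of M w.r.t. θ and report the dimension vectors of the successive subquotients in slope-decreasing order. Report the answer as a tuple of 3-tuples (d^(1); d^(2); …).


Barcode: M ≅ I[1,1], I[1,3]^2, I[3,3]. HN layers by μ_θ (3 steps, strictly decreasing):
  μ^(1)=5; μ^(2)=1; μ^(3)=-7

((0, 2, 2); (0, 0, 1); (3, 0, 0))


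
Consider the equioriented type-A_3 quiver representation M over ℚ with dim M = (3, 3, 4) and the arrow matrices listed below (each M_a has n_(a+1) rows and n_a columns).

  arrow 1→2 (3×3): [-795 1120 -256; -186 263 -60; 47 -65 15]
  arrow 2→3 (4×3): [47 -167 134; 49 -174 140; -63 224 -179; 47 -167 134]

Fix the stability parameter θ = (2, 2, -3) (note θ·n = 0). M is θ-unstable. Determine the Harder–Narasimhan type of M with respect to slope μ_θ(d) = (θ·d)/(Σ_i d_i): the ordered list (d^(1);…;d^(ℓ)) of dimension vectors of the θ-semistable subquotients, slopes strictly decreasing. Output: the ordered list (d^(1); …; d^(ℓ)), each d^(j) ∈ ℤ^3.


Barcode: M ≅ I[1,3]^3, I[3,3]. HN layers by μ_θ (2 steps, strictly decreasing):
  μ^(1)=1/3; μ^(2)=-3

((3, 3, 3); (0, 0, 1))


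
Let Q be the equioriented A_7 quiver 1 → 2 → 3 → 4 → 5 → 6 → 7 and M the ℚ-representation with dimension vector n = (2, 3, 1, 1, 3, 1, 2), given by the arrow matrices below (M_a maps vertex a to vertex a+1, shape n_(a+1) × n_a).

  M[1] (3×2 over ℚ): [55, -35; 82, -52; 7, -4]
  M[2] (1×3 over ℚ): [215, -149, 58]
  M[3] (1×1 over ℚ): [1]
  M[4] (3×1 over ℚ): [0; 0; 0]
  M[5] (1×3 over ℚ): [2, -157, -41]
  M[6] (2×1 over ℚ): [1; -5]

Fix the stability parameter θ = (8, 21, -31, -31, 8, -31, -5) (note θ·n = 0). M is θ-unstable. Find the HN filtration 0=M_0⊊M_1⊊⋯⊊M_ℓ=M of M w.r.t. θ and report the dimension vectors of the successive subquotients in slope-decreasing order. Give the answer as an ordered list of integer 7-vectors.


Interval decomposition of M: I[1,2], I[1,4], I[2,2], I[5,5]^2, I[5,7], I[7,7].
HN type (ℓ=5): μ^(1)=21; μ^(2)=8; μ^(3)=-5; μ^(4)=-33/4; μ^(5)=-23/2

((0, 2, 0, 0, 0, 0, 0); (1, 0, 0, 0, 2, 0, 0); (0, 0, 0, 0, 0, 0, 2); (1, 1, 1, 1, 0, 0, 0); (0, 0, 0, 0, 1, 1, 0))


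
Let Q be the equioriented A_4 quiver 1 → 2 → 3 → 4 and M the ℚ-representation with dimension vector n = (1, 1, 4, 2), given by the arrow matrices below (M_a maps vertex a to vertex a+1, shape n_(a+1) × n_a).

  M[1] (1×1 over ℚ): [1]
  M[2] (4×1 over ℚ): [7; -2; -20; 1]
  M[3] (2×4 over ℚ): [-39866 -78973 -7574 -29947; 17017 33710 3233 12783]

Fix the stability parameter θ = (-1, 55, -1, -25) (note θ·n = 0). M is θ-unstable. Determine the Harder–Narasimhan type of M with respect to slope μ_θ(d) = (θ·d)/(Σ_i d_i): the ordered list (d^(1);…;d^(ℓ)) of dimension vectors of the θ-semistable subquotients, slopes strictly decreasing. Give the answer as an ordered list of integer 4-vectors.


Via rank(M_{q-1}∘⋯∘M_p): M ≅ I[1,4], I[3,3]^2, I[3,4].
μ_θ-semistable layers: μ^(1)=29/3; μ^(2)=-1; μ^(3)=-13

((0, 1, 1, 1); (1, 0, 2, 0); (0, 0, 1, 1))


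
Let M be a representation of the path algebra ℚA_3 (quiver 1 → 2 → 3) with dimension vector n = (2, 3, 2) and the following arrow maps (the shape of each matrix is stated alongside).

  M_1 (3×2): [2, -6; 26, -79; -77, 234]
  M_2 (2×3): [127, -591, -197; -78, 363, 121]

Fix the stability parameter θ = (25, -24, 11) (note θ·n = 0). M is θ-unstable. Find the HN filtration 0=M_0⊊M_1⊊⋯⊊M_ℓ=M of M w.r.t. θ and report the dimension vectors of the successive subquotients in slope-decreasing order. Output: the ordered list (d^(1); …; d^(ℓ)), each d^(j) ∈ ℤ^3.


Interval decomposition of M: I[1,2], I[1,3], I[2,3].
HN type (ℓ=3): μ^(1)=11; μ^(2)=1/2; μ^(3)=-24

((0, 0, 2); (2, 2, 0); (0, 1, 0))


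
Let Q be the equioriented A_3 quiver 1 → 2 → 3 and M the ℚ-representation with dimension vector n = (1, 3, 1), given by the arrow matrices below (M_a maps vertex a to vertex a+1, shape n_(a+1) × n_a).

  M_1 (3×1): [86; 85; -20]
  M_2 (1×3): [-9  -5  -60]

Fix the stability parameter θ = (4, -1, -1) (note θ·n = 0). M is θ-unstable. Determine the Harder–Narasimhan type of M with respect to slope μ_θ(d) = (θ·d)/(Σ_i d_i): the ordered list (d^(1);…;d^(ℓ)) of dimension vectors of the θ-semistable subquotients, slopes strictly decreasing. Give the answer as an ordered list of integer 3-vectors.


Interval decomposition of M: I[1,3], I[2,2]^2.
HN type (ℓ=2): μ^(1)=2/3; μ^(2)=-1

((1, 1, 1); (0, 2, 0))


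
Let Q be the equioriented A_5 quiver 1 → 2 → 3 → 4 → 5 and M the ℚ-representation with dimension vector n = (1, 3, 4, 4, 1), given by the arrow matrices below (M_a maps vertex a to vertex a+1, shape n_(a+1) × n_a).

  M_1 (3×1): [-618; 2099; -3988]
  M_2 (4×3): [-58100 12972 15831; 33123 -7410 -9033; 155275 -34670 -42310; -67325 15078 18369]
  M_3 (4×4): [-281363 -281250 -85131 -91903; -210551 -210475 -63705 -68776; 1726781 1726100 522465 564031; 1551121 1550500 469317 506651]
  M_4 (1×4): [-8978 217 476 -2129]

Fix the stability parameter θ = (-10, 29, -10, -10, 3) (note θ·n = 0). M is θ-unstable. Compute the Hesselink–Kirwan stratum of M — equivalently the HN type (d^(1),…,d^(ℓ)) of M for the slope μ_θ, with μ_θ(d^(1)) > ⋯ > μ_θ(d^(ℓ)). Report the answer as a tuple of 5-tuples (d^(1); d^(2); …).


Via rank(M_{q-1}∘⋯∘M_p): M ≅ I[1,2], I[2,3]^2, I[3,4], I[3,5], I[4,4]^2.
μ_θ-semistable layers: μ^(1)=29; μ^(2)=19/2; μ^(3)=3; μ^(4)=-10

((0, 1, 0, 0, 0); (0, 2, 2, 0, 0); (0, 0, 0, 0, 1); (1, 0, 2, 4, 0))


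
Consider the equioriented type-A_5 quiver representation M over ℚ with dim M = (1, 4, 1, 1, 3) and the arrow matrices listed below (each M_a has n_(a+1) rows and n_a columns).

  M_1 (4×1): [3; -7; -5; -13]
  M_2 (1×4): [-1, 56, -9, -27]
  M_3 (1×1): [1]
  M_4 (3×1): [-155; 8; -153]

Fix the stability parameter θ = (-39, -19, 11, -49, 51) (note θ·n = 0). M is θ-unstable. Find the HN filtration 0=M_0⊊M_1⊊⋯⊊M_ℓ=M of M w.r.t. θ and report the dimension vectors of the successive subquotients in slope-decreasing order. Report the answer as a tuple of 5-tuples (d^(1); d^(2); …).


Barcode: M ≅ I[1,5], I[2,2]^3, I[5,5]^2. HN layers by μ_θ (3 steps, strictly decreasing):
  μ^(1)=51; μ^(2)=-19; μ^(3)=-39

((0, 0, 0, 0, 3); (0, 4, 1, 1, 0); (1, 0, 0, 0, 0))


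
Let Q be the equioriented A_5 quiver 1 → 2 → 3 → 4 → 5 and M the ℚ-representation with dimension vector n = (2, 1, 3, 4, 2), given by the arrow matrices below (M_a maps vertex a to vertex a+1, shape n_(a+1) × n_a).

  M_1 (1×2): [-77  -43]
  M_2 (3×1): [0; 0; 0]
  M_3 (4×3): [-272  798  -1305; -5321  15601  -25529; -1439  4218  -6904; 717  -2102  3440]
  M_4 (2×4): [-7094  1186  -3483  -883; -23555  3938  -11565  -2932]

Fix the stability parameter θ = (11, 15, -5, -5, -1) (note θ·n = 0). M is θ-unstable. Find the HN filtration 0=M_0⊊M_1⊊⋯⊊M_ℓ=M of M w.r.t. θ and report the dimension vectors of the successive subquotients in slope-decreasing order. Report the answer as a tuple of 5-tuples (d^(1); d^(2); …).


Interval decomposition of M: I[1,1], I[1,2], I[3,4], I[3,5]^2, I[4,4].
HN type (ℓ=4): μ^(1)=15; μ^(2)=11; μ^(3)=-1; μ^(4)=-5

((0, 1, 0, 0, 0); (2, 0, 0, 0, 0); (0, 0, 0, 0, 2); (0, 0, 3, 4, 0))


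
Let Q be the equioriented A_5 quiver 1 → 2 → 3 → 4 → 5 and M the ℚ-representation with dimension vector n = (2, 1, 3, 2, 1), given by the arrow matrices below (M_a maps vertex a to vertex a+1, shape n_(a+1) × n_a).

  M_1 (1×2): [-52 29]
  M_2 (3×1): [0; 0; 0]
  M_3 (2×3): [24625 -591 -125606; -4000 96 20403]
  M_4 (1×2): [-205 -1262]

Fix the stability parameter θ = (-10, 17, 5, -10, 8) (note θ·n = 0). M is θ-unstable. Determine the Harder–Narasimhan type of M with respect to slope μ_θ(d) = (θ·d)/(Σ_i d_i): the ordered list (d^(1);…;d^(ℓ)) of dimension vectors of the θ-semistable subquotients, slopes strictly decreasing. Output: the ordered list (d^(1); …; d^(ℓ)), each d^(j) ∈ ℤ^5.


Interval decomposition of M: I[1,1], I[1,2], I[3,3], I[3,4], I[3,5].
HN type (ℓ=5): μ^(1)=17; μ^(2)=8; μ^(3)=5; μ^(4)=-5/2; μ^(5)=-10

((0, 1, 0, 0, 0); (0, 0, 0, 0, 1); (0, 0, 1, 0, 0); (0, 0, 2, 2, 0); (2, 0, 0, 0, 0))


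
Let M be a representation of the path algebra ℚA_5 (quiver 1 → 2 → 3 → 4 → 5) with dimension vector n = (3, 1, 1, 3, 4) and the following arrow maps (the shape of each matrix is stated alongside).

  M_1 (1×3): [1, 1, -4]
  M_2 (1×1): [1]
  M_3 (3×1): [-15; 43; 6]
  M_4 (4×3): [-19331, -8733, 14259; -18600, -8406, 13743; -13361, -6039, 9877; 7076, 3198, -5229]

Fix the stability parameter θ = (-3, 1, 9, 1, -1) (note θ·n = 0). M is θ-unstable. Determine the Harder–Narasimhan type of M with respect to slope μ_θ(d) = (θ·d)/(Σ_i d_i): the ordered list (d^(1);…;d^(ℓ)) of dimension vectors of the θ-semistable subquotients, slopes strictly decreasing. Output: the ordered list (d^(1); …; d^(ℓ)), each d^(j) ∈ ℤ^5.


Barcode: M ≅ I[1,1]^2, I[1,4], I[4,5]^2, I[5,5]^2. HN layers by μ_θ (5 steps, strictly decreasing):
  μ^(1)=5; μ^(2)=1; μ^(3)=0; μ^(4)=-1; μ^(5)=-3

((0, 0, 1, 1, 0); (0, 1, 0, 0, 0); (0, 0, 0, 2, 2); (0, 0, 0, 0, 2); (3, 0, 0, 0, 0))


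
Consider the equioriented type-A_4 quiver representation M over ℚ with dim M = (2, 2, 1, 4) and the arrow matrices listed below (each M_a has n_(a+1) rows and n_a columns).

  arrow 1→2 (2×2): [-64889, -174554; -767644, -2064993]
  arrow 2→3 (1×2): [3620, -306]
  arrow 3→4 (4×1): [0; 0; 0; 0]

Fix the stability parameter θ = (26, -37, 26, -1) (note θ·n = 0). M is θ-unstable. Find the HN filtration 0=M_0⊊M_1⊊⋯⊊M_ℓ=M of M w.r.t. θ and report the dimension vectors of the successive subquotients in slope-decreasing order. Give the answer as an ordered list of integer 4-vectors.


Interval decomposition of M: I[1,2], I[1,3], I[4,4]^4.
HN type (ℓ=3): μ^(1)=26; μ^(2)=-1; μ^(3)=-11/2

((0, 0, 1, 0); (0, 0, 0, 4); (2, 2, 0, 0))


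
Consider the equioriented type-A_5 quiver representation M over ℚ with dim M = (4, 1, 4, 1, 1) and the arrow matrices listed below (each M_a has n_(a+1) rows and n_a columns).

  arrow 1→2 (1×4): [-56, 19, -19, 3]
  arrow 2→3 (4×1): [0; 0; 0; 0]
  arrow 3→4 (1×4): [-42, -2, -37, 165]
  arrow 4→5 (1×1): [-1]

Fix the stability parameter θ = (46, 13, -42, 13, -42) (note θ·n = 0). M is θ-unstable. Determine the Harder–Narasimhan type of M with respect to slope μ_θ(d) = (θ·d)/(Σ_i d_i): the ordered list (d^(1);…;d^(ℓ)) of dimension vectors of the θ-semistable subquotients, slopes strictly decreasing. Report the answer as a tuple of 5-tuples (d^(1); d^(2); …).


Barcode: M ≅ I[1,1]^3, I[1,2], I[3,3]^3, I[3,5]. HN layers by μ_θ (4 steps, strictly decreasing):
  μ^(1)=46; μ^(2)=59/2; μ^(3)=-29/2; μ^(4)=-42

((3, 0, 0, 0, 0); (1, 1, 0, 0, 0); (0, 0, 0, 1, 1); (0, 0, 4, 0, 0))


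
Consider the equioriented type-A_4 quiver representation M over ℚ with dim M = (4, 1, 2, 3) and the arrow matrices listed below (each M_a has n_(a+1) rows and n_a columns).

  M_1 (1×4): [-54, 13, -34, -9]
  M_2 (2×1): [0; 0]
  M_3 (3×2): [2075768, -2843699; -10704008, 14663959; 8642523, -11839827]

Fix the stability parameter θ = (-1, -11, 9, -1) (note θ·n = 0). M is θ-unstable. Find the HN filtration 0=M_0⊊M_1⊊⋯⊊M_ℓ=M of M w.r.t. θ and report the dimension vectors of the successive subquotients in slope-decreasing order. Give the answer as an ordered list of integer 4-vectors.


Barcode: M ≅ I[1,1]^3, I[1,2], I[3,4]^2, I[4,4]. HN layers by μ_θ (3 steps, strictly decreasing):
  μ^(1)=4; μ^(2)=-1; μ^(3)=-6

((0, 0, 2, 2); (3, 0, 0, 1); (1, 1, 0, 0))


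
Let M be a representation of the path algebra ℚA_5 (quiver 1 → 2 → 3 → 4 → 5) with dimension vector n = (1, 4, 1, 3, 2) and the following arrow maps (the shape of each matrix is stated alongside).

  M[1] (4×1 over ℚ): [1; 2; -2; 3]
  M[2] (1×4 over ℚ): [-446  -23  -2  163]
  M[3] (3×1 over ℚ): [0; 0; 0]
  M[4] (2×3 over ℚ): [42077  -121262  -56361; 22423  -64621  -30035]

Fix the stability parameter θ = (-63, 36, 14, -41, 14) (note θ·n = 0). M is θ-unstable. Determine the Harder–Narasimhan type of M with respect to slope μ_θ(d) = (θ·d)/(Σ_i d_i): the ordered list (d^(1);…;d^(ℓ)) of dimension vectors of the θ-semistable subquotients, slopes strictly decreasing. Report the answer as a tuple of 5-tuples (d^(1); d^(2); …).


Via rank(M_{q-1}∘⋯∘M_p): M ≅ I[1,3], I[2,2]^3, I[4,4], I[4,5]^2.
μ_θ-semistable layers: μ^(1)=36; μ^(2)=25; μ^(3)=14; μ^(4)=-41; μ^(5)=-63

((0, 3, 0, 0, 0); (0, 1, 1, 0, 0); (0, 0, 0, 0, 2); (0, 0, 0, 3, 0); (1, 0, 0, 0, 0))


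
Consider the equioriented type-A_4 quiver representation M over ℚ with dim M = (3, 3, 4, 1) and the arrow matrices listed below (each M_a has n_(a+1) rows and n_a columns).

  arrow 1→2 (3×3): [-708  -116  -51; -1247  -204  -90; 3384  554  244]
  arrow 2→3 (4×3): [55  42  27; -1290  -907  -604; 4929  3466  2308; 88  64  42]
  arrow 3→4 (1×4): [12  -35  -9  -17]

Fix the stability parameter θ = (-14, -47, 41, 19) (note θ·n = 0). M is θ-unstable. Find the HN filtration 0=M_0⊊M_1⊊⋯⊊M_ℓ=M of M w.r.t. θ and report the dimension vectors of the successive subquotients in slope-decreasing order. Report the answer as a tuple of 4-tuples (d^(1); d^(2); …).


Barcode: M ≅ I[1,3]^2, I[1,4], I[3,3]. HN layers by μ_θ (3 steps, strictly decreasing):
  μ^(1)=41; μ^(2)=30; μ^(3)=-61/2

((0, 0, 3, 0); (0, 0, 1, 1); (3, 3, 0, 0))


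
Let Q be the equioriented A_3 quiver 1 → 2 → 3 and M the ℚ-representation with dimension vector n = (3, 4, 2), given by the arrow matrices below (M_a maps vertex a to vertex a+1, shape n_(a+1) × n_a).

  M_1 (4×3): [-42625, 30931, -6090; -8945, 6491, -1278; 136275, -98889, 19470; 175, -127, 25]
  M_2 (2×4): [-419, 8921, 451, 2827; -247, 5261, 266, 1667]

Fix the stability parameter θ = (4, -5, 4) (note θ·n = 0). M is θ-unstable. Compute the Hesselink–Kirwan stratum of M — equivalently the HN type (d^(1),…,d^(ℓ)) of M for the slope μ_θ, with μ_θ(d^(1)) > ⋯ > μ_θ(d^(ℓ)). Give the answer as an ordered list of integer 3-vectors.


Via rank(M_{q-1}∘⋯∘M_p): M ≅ I[1,1], I[1,3]^2, I[2,2]^2.
μ_θ-semistable layers: μ^(1)=4; μ^(2)=-1/2; μ^(3)=-5

((1, 0, 2); (2, 2, 0); (0, 2, 0))


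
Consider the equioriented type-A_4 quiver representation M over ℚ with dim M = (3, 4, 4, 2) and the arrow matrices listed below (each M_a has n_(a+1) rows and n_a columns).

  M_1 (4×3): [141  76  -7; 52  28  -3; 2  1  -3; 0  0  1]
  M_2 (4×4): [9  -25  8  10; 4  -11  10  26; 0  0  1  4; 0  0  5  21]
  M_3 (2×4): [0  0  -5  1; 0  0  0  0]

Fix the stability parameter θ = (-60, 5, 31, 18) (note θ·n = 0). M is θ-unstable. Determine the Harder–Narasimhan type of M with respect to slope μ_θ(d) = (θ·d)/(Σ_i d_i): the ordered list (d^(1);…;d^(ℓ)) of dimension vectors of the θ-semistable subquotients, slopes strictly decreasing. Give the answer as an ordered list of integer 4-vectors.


Barcode: M ≅ I[1,3]^2, I[1,4], I[2,3], I[4,4]. HN layers by μ_θ (5 steps, strictly decreasing):
  μ^(1)=31; μ^(2)=49/2; μ^(3)=18; μ^(4)=5; μ^(5)=-60

((0, 0, 3, 0); (0, 0, 1, 1); (0, 0, 0, 1); (0, 4, 0, 0); (3, 0, 0, 0))


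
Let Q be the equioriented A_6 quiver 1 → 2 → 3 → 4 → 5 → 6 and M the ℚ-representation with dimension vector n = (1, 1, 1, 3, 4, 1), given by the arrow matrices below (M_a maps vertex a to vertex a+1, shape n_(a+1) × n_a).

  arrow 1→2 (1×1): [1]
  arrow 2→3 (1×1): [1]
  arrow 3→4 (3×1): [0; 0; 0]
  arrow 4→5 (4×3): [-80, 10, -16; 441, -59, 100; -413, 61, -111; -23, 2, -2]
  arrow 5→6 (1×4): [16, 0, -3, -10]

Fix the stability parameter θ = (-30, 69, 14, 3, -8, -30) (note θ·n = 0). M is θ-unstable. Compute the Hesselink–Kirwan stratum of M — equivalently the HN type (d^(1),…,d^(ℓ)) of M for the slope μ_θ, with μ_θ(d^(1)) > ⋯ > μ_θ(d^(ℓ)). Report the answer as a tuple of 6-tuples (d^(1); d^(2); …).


Barcode: M ≅ I[1,3], I[4,5]^2, I[4,6], I[5,5]. HN layers by μ_θ (5 steps, strictly decreasing):
  μ^(1)=83/2; μ^(2)=-5/2; μ^(3)=-8; μ^(4)=-35/3; μ^(5)=-30

((0, 1, 1, 0, 0, 0); (0, 0, 0, 2, 2, 0); (0, 0, 0, 0, 1, 0); (0, 0, 0, 1, 1, 1); (1, 0, 0, 0, 0, 0))


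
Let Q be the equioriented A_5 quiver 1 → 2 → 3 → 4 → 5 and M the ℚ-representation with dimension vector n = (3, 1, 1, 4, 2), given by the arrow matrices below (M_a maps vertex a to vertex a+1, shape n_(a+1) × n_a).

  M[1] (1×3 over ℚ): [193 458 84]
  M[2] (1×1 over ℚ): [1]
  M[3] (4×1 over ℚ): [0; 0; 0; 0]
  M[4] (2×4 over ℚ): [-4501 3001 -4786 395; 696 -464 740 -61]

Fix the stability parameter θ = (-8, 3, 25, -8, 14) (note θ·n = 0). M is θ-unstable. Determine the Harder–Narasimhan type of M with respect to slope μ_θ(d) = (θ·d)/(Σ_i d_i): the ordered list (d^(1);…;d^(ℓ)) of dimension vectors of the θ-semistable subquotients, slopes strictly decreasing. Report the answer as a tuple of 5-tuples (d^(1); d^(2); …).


Via rank(M_{q-1}∘⋯∘M_p): M ≅ I[1,1]^2, I[1,3], I[4,4]^2, I[4,5]^2.
μ_θ-semistable layers: μ^(1)=25; μ^(2)=14; μ^(3)=3; μ^(4)=-8

((0, 0, 1, 0, 0); (0, 0, 0, 0, 2); (0, 1, 0, 0, 0); (3, 0, 0, 4, 0))


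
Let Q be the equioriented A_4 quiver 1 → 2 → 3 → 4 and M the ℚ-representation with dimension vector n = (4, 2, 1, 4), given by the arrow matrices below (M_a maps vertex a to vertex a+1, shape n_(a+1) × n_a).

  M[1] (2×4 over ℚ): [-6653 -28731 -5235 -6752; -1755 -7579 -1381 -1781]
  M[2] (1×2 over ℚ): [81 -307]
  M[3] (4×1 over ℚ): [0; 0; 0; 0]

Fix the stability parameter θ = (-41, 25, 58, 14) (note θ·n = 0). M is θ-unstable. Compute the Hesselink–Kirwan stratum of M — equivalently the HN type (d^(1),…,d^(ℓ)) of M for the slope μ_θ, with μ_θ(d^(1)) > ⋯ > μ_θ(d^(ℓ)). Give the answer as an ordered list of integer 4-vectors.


Via rank(M_{q-1}∘⋯∘M_p): M ≅ I[1,1]^2, I[1,2], I[1,3], I[4,4]^4.
μ_θ-semistable layers: μ^(1)=58; μ^(2)=25; μ^(3)=14; μ^(4)=-41

((0, 0, 1, 0); (0, 2, 0, 0); (0, 0, 0, 4); (4, 0, 0, 0))


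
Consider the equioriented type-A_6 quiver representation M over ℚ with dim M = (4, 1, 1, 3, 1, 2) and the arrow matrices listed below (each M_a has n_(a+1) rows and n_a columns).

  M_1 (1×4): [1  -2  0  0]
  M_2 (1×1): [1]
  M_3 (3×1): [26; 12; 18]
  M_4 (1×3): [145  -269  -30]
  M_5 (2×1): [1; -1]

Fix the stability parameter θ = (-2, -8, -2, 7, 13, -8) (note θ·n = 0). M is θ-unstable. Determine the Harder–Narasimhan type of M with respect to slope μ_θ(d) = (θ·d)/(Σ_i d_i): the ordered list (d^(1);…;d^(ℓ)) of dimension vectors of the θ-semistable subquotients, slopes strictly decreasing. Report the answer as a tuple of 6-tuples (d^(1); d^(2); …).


Via rank(M_{q-1}∘⋯∘M_p): M ≅ I[1,1]^3, I[1,6], I[4,4]^2, I[6,6].
μ_θ-semistable layers: μ^(1)=7; μ^(2)=4; μ^(3)=-2; μ^(4)=-5; μ^(5)=-8

((0, 0, 0, 2, 0, 0); (0, 0, 0, 1, 1, 1); (3, 0, 1, 0, 0, 0); (1, 1, 0, 0, 0, 0); (0, 0, 0, 0, 0, 1))


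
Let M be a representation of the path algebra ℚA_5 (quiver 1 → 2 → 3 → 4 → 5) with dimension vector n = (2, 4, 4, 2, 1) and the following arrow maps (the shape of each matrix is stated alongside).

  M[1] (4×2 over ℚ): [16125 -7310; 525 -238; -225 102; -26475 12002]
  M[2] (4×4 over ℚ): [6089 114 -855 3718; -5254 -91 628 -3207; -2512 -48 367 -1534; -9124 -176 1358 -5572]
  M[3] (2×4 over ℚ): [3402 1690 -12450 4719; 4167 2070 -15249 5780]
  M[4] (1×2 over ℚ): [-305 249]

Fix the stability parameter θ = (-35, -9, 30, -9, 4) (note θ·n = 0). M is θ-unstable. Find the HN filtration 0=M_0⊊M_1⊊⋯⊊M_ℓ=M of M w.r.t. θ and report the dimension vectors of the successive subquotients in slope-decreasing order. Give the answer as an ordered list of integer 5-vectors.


Via rank(M_{q-1}∘⋯∘M_p): M ≅ I[1,1], I[1,5], I[2,2], I[2,3], I[2,4], I[3,3].
μ_θ-semistable layers: μ^(1)=30; μ^(2)=21/2; μ^(3)=25/3; μ^(4)=-9; μ^(5)=-35

((0, 0, 2, 0, 0); (0, 0, 1, 1, 0); (0, 0, 1, 1, 1); (0, 4, 0, 0, 0); (2, 0, 0, 0, 0))


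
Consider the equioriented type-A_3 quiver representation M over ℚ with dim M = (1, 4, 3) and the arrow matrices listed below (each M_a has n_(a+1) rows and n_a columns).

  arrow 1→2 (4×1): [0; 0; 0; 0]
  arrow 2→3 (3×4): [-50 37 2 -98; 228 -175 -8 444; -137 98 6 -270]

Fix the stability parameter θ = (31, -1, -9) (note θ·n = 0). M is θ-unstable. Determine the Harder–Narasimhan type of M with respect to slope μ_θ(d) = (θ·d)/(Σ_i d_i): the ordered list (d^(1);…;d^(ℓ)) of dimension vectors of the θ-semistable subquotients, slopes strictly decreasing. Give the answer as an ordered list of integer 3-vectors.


Barcode: M ≅ I[1,1], I[2,2], I[2,3]^3. HN layers by μ_θ (3 steps, strictly decreasing):
  μ^(1)=31; μ^(2)=-1; μ^(3)=-5

((1, 0, 0); (0, 1, 0); (0, 3, 3))


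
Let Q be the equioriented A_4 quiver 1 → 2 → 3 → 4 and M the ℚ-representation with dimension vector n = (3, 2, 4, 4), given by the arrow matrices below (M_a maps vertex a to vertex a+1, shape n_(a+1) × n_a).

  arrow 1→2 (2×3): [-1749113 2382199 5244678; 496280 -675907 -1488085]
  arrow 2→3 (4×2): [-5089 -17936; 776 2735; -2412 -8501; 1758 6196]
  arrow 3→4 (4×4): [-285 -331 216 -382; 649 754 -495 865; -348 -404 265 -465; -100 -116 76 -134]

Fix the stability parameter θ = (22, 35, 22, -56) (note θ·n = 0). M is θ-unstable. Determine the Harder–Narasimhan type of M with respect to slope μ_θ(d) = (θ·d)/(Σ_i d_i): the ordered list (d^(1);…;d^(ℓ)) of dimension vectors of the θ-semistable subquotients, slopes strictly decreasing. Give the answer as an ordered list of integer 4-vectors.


Interval decomposition of M: I[1,1], I[1,4]^2, I[3,4]^2.
HN type (ℓ=3): μ^(1)=22; μ^(2)=23/4; μ^(3)=-17

((1, 0, 0, 0); (2, 2, 2, 2); (0, 0, 2, 2))


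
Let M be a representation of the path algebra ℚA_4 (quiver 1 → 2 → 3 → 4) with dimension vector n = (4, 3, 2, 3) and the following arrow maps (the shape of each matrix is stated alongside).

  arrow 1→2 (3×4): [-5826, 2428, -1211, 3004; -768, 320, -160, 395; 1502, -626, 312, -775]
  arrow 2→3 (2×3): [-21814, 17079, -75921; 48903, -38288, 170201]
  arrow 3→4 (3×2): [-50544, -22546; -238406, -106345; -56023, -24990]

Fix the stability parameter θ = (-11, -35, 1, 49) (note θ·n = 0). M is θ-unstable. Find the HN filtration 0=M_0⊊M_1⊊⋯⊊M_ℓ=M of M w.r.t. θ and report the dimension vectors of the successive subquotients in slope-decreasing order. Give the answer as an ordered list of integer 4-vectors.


Barcode: M ≅ I[1,1], I[1,2], I[1,4]^2, I[4,4]. HN layers by μ_θ (4 steps, strictly decreasing):
  μ^(1)=49; μ^(2)=1; μ^(3)=-11; μ^(4)=-23

((0, 0, 0, 3); (0, 0, 2, 0); (1, 0, 0, 0); (3, 3, 0, 0))


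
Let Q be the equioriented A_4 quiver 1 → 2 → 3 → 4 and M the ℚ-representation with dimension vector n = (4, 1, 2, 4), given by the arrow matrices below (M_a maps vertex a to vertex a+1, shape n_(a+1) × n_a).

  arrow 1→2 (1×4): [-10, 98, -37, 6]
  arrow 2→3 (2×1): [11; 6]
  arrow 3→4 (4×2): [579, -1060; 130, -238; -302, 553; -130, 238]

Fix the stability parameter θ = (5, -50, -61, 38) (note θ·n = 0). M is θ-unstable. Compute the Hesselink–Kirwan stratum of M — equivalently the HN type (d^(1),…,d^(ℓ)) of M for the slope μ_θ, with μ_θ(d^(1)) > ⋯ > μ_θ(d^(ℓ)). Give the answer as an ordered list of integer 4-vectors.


Via rank(M_{q-1}∘⋯∘M_p): M ≅ I[1,1]^3, I[1,4], I[3,4], I[4,4]^2.
μ_θ-semistable layers: μ^(1)=38; μ^(2)=5; μ^(3)=-106/3; μ^(4)=-61

((0, 0, 0, 4); (3, 0, 0, 0); (1, 1, 1, 0); (0, 0, 1, 0))


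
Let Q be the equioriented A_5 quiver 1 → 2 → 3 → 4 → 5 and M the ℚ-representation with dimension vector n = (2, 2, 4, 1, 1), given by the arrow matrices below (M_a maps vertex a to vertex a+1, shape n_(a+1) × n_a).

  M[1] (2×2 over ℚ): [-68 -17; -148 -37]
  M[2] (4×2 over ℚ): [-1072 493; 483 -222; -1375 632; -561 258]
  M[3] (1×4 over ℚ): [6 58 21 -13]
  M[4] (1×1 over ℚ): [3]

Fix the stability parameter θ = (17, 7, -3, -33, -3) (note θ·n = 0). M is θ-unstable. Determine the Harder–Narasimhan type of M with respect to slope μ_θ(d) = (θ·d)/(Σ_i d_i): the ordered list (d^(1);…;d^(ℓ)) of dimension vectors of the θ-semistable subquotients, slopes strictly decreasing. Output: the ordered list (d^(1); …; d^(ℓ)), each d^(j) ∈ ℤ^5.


Via rank(M_{q-1}∘⋯∘M_p): M ≅ I[1,1], I[1,3], I[2,3], I[3,3], I[3,5].
μ_θ-semistable layers: μ^(1)=17; μ^(2)=7; μ^(3)=2; μ^(4)=-3; μ^(5)=-18

((1, 0, 0, 0, 0); (1, 1, 1, 0, 0); (0, 1, 1, 0, 0); (0, 0, 1, 0, 1); (0, 0, 1, 1, 0))


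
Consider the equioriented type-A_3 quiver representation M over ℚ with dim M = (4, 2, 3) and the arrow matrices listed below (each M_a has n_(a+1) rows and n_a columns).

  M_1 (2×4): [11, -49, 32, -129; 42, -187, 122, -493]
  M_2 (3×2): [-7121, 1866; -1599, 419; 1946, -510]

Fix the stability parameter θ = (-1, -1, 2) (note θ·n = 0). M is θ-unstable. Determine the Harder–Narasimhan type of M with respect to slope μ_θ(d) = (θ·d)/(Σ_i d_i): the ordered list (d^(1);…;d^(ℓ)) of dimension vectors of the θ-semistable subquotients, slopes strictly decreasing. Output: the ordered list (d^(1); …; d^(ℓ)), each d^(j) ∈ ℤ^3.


Via rank(M_{q-1}∘⋯∘M_p): M ≅ I[1,1]^2, I[1,3]^2, I[3,3].
μ_θ-semistable layers: μ^(1)=2; μ^(2)=-1

((0, 0, 3); (4, 2, 0))


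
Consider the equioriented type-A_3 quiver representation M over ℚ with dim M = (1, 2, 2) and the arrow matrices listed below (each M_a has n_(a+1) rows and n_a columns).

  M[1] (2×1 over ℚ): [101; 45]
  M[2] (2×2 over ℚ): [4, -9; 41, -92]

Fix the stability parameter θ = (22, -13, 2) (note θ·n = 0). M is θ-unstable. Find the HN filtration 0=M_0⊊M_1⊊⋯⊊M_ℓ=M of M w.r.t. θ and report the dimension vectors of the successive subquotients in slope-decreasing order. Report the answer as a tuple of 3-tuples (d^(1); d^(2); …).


Barcode: M ≅ I[1,3], I[2,3]. HN layers by μ_θ (3 steps, strictly decreasing):
  μ^(1)=11/3; μ^(2)=2; μ^(3)=-13

((1, 1, 1); (0, 0, 1); (0, 1, 0))
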